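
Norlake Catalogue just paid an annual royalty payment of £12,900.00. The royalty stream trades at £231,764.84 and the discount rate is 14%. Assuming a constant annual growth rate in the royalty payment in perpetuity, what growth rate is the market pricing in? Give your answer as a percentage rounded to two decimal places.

7.99%

P = D₀(1+g)/(r−g) ⇒ P(r−g) = D₀(1+g) ⇒ g(P+D₀) = P·r − D₀
g = (P·r − D₀)/(P + D₀) = (£231,764.84×0.14 − £12,900.00) / (£231,764.84 + £12,900.00) = 0.079893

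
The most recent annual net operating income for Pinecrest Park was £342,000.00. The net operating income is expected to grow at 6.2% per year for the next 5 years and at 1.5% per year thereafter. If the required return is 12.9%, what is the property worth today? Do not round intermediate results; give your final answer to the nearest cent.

£3671144.29

D_1 = 363204.00000
D_2 = 385722.64800
D_3 = 409637.45218
D_4 = 435034.97421
D_5 = 462007.14261
Terminal value at year 5: TV = D_5×(1+g_2)/(r−g_2) = 468937.24975/0.114 = 4113484.64694
P_0 = D_1/(1+r)^1 + D_2/(1+r)^2 + D_3/(1+r)^3 + D_4/(1+r)^4 + D_5/(1+r)^5 + TV/(1+r)^5
    = 321704.16298 + 302612.77332 + 284654.35365 + 267761.66836 + 251871.47192 + 2242539.85961 = 3671144.28983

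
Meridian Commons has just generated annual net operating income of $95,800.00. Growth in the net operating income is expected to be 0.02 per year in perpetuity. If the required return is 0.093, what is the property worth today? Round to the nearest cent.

$1338575.34

D₁ = D₀ × (1 + g) = $95,800.00 × 1.02 = $97,716.0000
Growing perpetuity: P = D₁ / (r − g) = $97,716.0000 / (0.093 − 0.02) = $1,338,575.34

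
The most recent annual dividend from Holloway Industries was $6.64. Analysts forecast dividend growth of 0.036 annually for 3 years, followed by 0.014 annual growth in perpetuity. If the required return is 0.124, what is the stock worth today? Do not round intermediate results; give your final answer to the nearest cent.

D_1 = 6.87904
D_2 = 7.12669
D_3 = 7.38325
Terminal value at year 3: TV = D_3×(1+g_2)/(r−g_2) = 7.48661/0.11 = 68.06011
P_0 = D_1/(1+r)^1 + D_2/(1+r)^2 + D_3/(1+r)^3 + TV/(1+r)^3
    = 6.12014 + 5.64099 + 5.19934 + 47.92848 = 64.88895

$64.89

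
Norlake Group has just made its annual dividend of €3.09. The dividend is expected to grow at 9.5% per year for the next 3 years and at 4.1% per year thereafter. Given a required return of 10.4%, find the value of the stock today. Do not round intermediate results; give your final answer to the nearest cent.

€58.94

D_1 = 3.38355
D_2 = 3.70499
D_3 = 4.05696
Terminal value at year 3: TV = D_3×(1+g_2)/(r−g_2) = 4.22330/0.063 = 67.03645
P_0 = D_1/(1+r)^1 + D_2/(1+r)^2 + D_3/(1+r)^3 + TV/(1+r)^3
    = 3.06481 + 3.03982 + 3.01504 + 49.82001 = 58.93969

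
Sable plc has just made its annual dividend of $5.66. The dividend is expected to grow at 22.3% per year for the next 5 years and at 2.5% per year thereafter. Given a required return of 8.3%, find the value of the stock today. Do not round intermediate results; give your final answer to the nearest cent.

D_1 = 6.92218
D_2 = 8.46583
D_3 = 10.35371
D_4 = 12.66258
D_5 = 15.48634
Terminal value at year 5: TV = D_5×(1+g_2)/(r−g_2) = 15.87350/0.058 = 273.68096
P_0 = D_1/(1+r)^1 + D_2/(1+r)^2 + D_3/(1+r)^3 + D_4/(1+r)^4 + D_5/(1+r)^5 + TV/(1+r)^5
    = 6.39167 + 7.21793 + 8.15099 + 9.20467 + 10.39457 + 183.69710 = 225.05693

$225.06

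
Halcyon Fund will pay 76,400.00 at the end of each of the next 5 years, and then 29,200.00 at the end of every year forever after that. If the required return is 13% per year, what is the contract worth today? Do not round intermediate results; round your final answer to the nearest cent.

390628.70

PV of 5-year annuity: 76,400.00 × [1 − (1+0.13)^−5] / 0.13 = 268716.46838
Perpetuity value at year 5: 29,200.00 / 0.13 = 224615.38462
PV of perpetuity: 224615.38462 / (1+0.13)^5 = 121912.23178
Total PV = 268716.46838 + 121912.23178 = 390628.70016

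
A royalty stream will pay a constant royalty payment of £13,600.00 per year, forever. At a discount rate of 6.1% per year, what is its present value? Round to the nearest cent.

Level perpetuity: PV = C / r = £13,600.00 / 0.061 = £222,950.82

£222950.82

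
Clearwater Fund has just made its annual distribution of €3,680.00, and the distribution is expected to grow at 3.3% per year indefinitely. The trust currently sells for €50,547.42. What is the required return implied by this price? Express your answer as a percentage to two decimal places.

D₁ = €3,680.00 × 1.033 = €3,801.4400
P = D₁/(r − g) ⇒ r = D₁/P + g = €3,801.4400/€50,547.42 + 0.033 = 0.075205 + 0.033 = 0.108205

10.82%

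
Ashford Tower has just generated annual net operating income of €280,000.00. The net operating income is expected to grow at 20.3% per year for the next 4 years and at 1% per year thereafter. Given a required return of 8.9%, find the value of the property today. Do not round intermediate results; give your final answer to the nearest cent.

€6776370.60

D_1 = 336840.00000
D_2 = 405218.52000
D_3 = 487477.87956
D_4 = 586435.88911
Terminal value at year 4: TV = D_4×(1+g_2)/(r−g_2) = 592300.24800/0.079 = 7497471.49369
P_0 = D_1/(1+r)^1 + D_2/(1+r)^2 + D_3/(1+r)^3 + D_4/(1+r)^4 + TV/(1+r)^4
    = 309311.29477 + 341690.98953 + 377460.29422 + 416974.04403 + 5330933.98067 = 6776370.60323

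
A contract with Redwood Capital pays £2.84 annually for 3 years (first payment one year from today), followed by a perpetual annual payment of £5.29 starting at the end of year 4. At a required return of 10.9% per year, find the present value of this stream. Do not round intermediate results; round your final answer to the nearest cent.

PV of 3-year annuity: £2.84 × [1 − (1+0.109)^−3] / 0.109 = 6.95224
Perpetuity value at year 3: £5.29 / 0.109 = 48.53211
PV of perpetuity: 48.53211 / (1+0.109)^3 = 35.58234
Total PV = 6.95224 + 35.58234 = 42.53458

£42.53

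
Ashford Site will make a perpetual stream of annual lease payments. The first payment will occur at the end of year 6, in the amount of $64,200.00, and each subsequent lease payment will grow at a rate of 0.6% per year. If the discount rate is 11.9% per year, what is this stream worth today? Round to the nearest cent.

$323821.85

Value at end of year 5: C₁ / (r − g) = $64,200.00 / (0.119 − 0.006) = $568,141.5929
Discount to today: PV = $568,141.5929 / (1 + 0.119)^5 = $568,141.5929 / 1.754488 = $323,821.85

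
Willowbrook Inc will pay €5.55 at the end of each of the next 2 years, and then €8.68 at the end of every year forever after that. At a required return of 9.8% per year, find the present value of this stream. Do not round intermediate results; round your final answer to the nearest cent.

€83.12

PV of 2-year annuity: €5.55 × [1 − (1+0.098)^−2] / 0.098 = 9.65815
Perpetuity value at year 2: €8.68 / 0.098 = 88.57143
PV of perpetuity: 88.57143 / (1+0.098)^2 = 73.46644
Total PV = 9.65815 + 73.46644 = 83.12458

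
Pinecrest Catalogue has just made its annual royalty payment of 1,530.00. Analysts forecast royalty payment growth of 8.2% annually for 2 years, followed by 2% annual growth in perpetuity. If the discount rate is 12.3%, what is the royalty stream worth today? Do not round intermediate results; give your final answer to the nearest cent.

D_1 = 1655.46000
D_2 = 1791.20772
Terminal value at year 2: TV = D_2×(1+g_2)/(r−g_2) = 1827.03187/0.103 = 17738.17354
P_0 = D_1/(1+r)^1 + D_2/(1+r)^2 + TV/(1+r)^2
    = 1474.14069 + 1420.32078 + 14065.31254 = 16959.77401

16959.77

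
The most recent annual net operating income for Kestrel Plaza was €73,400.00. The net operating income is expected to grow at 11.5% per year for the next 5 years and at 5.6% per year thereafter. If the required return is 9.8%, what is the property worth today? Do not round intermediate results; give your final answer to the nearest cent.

D_1 = 81841.00000
D_2 = 91252.71500
D_3 = 101746.77722
D_4 = 113447.65661
D_5 = 126494.13712
Terminal value at year 5: TV = D_5×(1+g_2)/(r−g_2) = 133577.80879/0.042 = 3180424.01891
P_0 = D_1/(1+r)^1 + D_2/(1+r)^2 + D_3/(1+r)^3 + D_4/(1+r)^4 + D_5/(1+r)^5 + TV/(1+r)^5
    = 74536.42987 + 75690.45474 + 76862.34703 + 78052.38337 + 79260.84468 + 1992844.09473 = 2377246.55442

€2377246.55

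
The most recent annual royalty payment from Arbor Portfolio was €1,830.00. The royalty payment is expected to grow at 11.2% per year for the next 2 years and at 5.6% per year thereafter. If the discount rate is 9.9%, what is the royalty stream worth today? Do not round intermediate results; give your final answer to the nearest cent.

D_1 = 2034.96000
D_2 = 2262.87552
Terminal value at year 2: TV = D_2×(1+g_2)/(r−g_2) = 2389.59655/0.043 = 55572.01277
P_0 = D_1/(1+r)^1 + D_2/(1+r)^2 + TV/(1+r)^2
    = 1851.64695 + 1873.54996 + 46010.90144 = 49736.09836

€49736.10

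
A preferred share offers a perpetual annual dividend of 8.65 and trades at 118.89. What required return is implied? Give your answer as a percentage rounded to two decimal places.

P = C/r ⇒ r = C/P = 8.65/118.89 = 0.072756

7.28%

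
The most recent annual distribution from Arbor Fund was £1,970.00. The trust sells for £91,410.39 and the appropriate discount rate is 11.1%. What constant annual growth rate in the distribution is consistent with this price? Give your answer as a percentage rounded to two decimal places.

P = D₀(1+g)/(r−g) ⇒ P(r−g) = D₀(1+g) ⇒ g(P+D₀) = P·r − D₀
g = (P·r − D₀)/(P + D₀) = (£91,410.39×0.111 − £1,970.00) / (£91,410.39 + £1,970.00) = 0.087562

8.76%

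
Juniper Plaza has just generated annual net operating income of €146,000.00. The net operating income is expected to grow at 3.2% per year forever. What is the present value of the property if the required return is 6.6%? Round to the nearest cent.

€4431529.41

D₁ = D₀ × (1 + g) = €146,000.00 × 1.032 = €150,672.0000
Growing perpetuity: P = D₁ / (r − g) = €150,672.0000 / (0.066 − 0.032) = €4,431,529.41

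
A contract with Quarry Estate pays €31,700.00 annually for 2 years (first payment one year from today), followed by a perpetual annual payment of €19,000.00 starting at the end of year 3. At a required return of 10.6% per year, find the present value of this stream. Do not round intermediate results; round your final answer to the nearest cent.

PV of 2-year annuity: €31,700.00 × [1 − (1+0.106)^−2] / 0.106 = 54576.71292
Perpetuity value at year 2: €19,000.00 / 0.106 = 179245.28302
PV of perpetuity: 179245.28302 / (1+0.106)^2 = 146533.68853
Total PV = 54576.71292 + 146533.68853 = 201110.40144

€201110.40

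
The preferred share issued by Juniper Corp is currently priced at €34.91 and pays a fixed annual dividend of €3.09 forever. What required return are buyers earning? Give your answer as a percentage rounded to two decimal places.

8.85%

P = C/r ⇒ r = C/P = €3.09/€34.91 = 0.088513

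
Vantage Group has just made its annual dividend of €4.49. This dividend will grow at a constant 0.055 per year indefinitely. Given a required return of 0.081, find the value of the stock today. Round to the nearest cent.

D₁ = D₀ × (1 + g) = €4.49 × 1.055 = €4.7370
Growing perpetuity: P = D₁ / (r − g) = €4.7370 / (0.081 − 0.055) = €182.19

€182.19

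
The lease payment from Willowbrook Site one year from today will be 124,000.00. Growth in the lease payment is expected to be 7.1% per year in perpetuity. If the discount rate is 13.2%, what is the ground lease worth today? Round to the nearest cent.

2032786.89

Growing perpetuity: P = D₁ / (r − g) = 124,000.0000 / (0.132 − 0.071) = 2,032,786.89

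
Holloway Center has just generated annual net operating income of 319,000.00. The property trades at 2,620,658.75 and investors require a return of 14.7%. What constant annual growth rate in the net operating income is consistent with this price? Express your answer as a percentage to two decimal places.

2.25%

P = D₀(1+g)/(r−g) ⇒ P(r−g) = D₀(1+g) ⇒ g(P+D₀) = P·r − D₀
g = (P·r − D₀)/(P + D₀) = (2,620,658.75×0.147 − 319,000.00) / (2,620,658.75 + 319,000.00) = 0.022532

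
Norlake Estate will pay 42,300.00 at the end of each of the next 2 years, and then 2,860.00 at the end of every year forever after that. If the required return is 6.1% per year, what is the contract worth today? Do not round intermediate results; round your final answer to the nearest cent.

119093.05

PV of 2-year annuity: 42,300.00 × [1 − (1+0.061)^−2] / 0.061 = 77443.96702
Perpetuity value at year 2: 2,860.00 / 0.061 = 46885.24590
PV of perpetuity: 46885.24590 / (1+0.061)^2 = 41649.08170
Total PV = 77443.96702 + 41649.08170 = 119093.04872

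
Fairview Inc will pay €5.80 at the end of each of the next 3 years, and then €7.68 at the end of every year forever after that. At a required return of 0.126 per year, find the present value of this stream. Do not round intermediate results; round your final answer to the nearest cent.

PV of 3-year annuity: €5.80 × [1 − (1+0.126)^−3] / 0.126 = 13.78824
Perpetuity value at year 3: €7.68 / 0.126 = 60.95238
PV of perpetuity: 60.95238 / (1+0.126)^3 = 42.69485
Total PV = 13.78824 + 42.69485 = 56.48309

€56.48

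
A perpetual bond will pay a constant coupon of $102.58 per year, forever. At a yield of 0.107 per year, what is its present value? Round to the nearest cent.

Level perpetuity: PV = C / r = $102.58 / 0.107 = $958.69

$958.69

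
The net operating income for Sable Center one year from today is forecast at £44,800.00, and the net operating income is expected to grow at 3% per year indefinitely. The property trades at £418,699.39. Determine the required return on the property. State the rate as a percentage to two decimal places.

13.70%

P = D₁/(r − g) ⇒ r = D₁/P + g = £44,800.0000/£418,699.39 + 0.03 = 0.106998 + 0.03 = 0.136998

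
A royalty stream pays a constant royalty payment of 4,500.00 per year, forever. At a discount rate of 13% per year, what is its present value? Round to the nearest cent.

34615.38

Level perpetuity: PV = C / r = 4,500.00 / 0.13 = 34,615.38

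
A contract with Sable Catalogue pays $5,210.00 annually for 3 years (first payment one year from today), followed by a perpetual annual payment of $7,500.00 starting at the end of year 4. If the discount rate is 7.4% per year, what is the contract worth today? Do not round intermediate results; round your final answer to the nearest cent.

PV of 3-year annuity: $5,210.00 × [1 − (1+0.074)^−3] / 0.074 = 13573.37665
Perpetuity value at year 3: $7,500.00 / 0.074 = 101351.35135
PV of perpetuity: 101351.35135 / (1+0.074)^3 = 81811.94158
Total PV = 13573.37665 + 81811.94158 = 95385.31824

$95385.32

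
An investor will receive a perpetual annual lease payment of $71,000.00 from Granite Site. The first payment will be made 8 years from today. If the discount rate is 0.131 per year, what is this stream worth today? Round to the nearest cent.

$228954.31

Value at end of year 7: C / r = $71,000.00 / 0.131 = $541,984.7328
Discount to today: PV = $541,984.7328 / (1 + 0.131)^7 = $541,984.7328 / 2.367218 = $228,954.31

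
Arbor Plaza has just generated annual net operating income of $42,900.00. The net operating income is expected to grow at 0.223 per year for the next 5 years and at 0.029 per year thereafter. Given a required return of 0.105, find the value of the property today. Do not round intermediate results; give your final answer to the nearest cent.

$1258492.23

D_1 = 52466.70000
D_2 = 64166.77410
D_3 = 78475.96472
D_4 = 95976.10486
D_5 = 117378.77624
Terminal value at year 5: TV = D_5×(1+g_2)/(r−g_2) = 120782.76075/0.076 = 1589246.85200
P_0 = D_1/(1+r)^1 + D_2/(1+r)^2 + D_3/(1+r)^3 + D_4/(1+r)^4 + D_5/(1+r)^5 + TV/(1+r)^5
    = 47481.17647 + 52551.56455 + 58163.40583 + 64374.52066 + 71248.90386 + 964672.65884 = 1258492.23021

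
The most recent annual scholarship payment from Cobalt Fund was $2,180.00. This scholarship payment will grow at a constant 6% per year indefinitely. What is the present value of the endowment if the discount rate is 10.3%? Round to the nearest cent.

$53739.53

D₁ = D₀ × (1 + g) = $2,180.00 × 1.06 = $2,310.8000
Growing perpetuity: P = D₁ / (r − g) = $2,310.8000 / (0.103 − 0.06) = $53,739.53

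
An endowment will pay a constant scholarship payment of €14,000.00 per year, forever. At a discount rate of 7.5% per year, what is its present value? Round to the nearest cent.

€186666.67

Level perpetuity: PV = C / r = €14,000.00 / 0.075 = €186,666.67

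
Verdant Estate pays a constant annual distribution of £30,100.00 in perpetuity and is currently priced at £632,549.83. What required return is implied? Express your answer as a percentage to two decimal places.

4.76%

P = C/r ⇒ r = C/P = £30,100.00/£632,549.83 = 0.047585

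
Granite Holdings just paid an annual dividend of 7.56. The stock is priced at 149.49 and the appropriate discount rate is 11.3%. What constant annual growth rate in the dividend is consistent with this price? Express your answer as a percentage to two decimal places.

P = D₀(1+g)/(r−g) ⇒ P(r−g) = D₀(1+g) ⇒ g(P+D₀) = P·r − D₀
g = (P·r − D₀)/(P + D₀) = (149.49×0.113 − 7.56) / (149.49 + 7.56) = 0.059423

5.94%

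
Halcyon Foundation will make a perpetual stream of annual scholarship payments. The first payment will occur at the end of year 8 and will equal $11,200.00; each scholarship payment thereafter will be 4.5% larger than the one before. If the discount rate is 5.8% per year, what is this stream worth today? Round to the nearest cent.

$580597.28

Value at end of year 7: C₁ / (r − g) = $11,200.00 / (0.058 − 0.045) = $861,538.4615
Discount to today: PV = $861,538.4615 / (1 + 0.058)^7 = $861,538.4615 / 1.483883 = $580,597.28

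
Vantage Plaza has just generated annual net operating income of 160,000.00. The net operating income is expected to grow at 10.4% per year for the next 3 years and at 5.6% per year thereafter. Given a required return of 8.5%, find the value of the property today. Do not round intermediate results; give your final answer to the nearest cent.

D_1 = 176640.00000
D_2 = 195010.56000
D_3 = 215291.65824
Terminal value at year 3: TV = D_3×(1+g_2)/(r−g_2) = 227347.99110/0.029 = 7839585.90005
P_0 = D_1/(1+r)^1 + D_2/(1+r)^2 + D_3/(1+r)^3 + TV/(1+r)^3
    = 162801.84332 + 165652.75117 + 168553.58276 + 6137675.28949 = 6634683.46674

6634683.47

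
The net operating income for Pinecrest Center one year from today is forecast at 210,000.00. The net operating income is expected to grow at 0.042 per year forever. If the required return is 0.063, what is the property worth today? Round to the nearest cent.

10000000.00

Growing perpetuity: P = D₁ / (r − g) = 210,000.0000 / (0.063 − 0.042) = 10,000,000.00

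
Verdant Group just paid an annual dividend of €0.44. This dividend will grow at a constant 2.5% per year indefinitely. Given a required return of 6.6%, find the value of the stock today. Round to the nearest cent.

€11.00

D₁ = D₀ × (1 + g) = €0.44 × 1.025 = €0.4510
Growing perpetuity: P = D₁ / (r − g) = €0.4510 / (0.066 − 0.025) = €11.00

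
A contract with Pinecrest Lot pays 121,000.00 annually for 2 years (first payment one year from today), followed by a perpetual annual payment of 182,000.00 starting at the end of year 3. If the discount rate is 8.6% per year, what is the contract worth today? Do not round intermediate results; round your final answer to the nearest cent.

2008388.25

PV of 2-year annuity: 121,000.00 × [1 − (1+0.086)^−2] / 0.086 = 214012.93543
Perpetuity value at year 2: 182,000.00 / 0.086 = 2116279.06977
PV of perpetuity: 2116279.06977 / (1+0.086)^2 = 1794375.31564
Total PV = 214012.93543 + 1794375.31564 = 2008388.25108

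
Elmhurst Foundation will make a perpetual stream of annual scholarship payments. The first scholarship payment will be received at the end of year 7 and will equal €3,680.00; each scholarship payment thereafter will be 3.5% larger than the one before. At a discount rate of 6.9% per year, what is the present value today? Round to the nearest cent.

Value at end of year 6: C₁ / (r − g) = €3,680.00 / (0.069 − 0.035) = €108,235.2941
Discount to today: PV = €108,235.2941 / (1 + 0.069)^6 = €108,235.2941 / 1.492335 = €72,527.49

€72527.49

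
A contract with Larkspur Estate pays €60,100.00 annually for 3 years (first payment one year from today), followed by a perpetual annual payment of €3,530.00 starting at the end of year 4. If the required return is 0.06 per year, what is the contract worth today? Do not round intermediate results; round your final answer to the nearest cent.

€210045.62

PV of 3-year annuity: €60,100.00 × [1 − (1+0.06)^−3] / 0.06 = 160648.01816
Perpetuity value at year 3: €3,530.00 / 0.06 = 58833.33333
PV of perpetuity: 58833.33333 / (1+0.06)^3 = 49397.60115
Total PV = 160648.01816 + 49397.60115 = 210045.61931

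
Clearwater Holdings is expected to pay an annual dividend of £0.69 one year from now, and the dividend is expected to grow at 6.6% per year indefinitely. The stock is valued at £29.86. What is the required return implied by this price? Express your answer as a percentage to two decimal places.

P = D₁/(r − g) ⇒ r = D₁/P + g = £0.6900/£29.86 + 0.066 = 0.023108 + 0.066 = 0.089108

8.91%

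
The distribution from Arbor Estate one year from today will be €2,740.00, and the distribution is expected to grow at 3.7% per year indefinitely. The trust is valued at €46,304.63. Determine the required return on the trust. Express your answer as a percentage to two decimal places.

P = D₁/(r − g) ⇒ r = D₁/P + g = €2,740.0000/€46,304.63 + 0.037 = 0.059173 + 0.037 = 0.096173

9.62%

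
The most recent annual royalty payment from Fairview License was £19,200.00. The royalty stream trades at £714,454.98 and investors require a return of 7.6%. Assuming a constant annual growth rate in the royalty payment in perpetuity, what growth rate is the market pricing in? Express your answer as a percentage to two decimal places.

P = D₀(1+g)/(r−g) ⇒ P(r−g) = D₀(1+g) ⇒ g(P+D₀) = P·r − D₀
g = (P·r − D₀)/(P + D₀) = (£714,454.98×0.076 − £19,200.00) / (£714,454.98 + £19,200.00) = 0.047841

4.78%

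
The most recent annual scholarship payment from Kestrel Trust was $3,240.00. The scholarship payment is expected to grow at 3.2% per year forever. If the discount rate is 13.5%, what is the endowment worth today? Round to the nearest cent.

D₁ = D₀ × (1 + g) = $3,240.00 × 1.032 = $3,343.6800
Growing perpetuity: P = D₁ / (r − g) = $3,343.6800 / (0.135 − 0.032) = $32,462.91

$32462.91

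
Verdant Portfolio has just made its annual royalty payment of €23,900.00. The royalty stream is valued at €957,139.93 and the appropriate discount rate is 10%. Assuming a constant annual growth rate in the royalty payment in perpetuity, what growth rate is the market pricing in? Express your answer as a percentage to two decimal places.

P = D₀(1+g)/(r−g) ⇒ P(r−g) = D₀(1+g) ⇒ g(P+D₀) = P·r − D₀
g = (P·r − D₀)/(P + D₀) = (€957,139.93×0.1 − €23,900.00) / (€957,139.93 + €23,900.00) = 0.073202

7.32%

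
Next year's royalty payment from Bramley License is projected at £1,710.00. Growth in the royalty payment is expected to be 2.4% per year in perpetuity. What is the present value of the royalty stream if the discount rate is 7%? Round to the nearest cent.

Growing perpetuity: P = D₁ / (r − g) = £1,710.0000 / (0.07 − 0.024) = £37,173.91

£37173.91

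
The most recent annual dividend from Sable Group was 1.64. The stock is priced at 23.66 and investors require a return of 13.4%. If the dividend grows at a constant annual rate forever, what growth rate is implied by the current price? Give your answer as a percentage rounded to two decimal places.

6.05%

P = D₀(1+g)/(r−g) ⇒ P(r−g) = D₀(1+g) ⇒ g(P+D₀) = P·r − D₀
g = (P·r − D₀)/(P + D₀) = (23.66×0.134 − 1.64) / (23.66 + 1.64) = 0.060492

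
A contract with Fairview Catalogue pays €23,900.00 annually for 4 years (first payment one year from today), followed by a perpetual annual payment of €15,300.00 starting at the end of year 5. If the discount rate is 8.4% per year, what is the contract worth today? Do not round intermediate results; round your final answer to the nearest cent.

€210375.37

PV of 4-year annuity: €23,900.00 × [1 − (1+0.084)^−4] / 0.084 = 78460.11309
Perpetuity value at year 4: €15,300.00 / 0.084 = 182142.85714
PV of perpetuity: 182142.85714 / (1+0.084)^4 = 131915.25337
Total PV = 78460.11309 + 131915.25337 = 210375.36645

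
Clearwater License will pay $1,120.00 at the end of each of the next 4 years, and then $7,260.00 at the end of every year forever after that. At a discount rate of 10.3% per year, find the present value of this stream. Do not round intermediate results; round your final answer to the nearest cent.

PV of 4-year annuity: $1,120.00 × [1 − (1+0.103)^−4] / 0.103 = 3527.31575
Perpetuity value at year 4: $7,260.00 / 0.103 = 70485.43689
PV of perpetuity: 70485.43689 / (1+0.103)^4 = 47620.87228
Total PV = 3527.31575 + 47620.87228 = 51148.18804

$51148.19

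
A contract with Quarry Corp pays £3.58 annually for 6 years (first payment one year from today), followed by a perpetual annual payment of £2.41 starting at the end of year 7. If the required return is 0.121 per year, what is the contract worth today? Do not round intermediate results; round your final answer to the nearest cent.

£24.71

PV of 6-year annuity: £3.58 × [1 − (1+0.121)^−6] / 0.121 = 14.67725
Perpetuity value at year 6: £2.41 / 0.121 = 19.91736
PV of perpetuity: 19.91736 / (1+0.121)^6 = 10.03686
Total PV = 14.67725 + 10.03686 = 24.71411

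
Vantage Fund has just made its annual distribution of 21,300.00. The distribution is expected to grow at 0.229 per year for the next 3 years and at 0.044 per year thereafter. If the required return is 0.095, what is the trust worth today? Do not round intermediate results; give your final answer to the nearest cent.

697340.40

D_1 = 26177.70000
D_2 = 32172.39330
D_3 = 39539.87137
Terminal value at year 3: TV = D_3×(1+g_2)/(r−g_2) = 41279.62571/0.051 = 809404.42560
P_0 = D_1/(1+r)^1 + D_2/(1+r)^2 + D_3/(1+r)^3 + TV/(1+r)^3
    = 23906.57534 + 26832.12885 + 30115.69531 + 616485.99807 = 697340.39758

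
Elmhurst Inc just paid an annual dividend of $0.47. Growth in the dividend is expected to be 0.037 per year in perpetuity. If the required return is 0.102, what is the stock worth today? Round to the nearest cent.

$7.50

D₁ = D₀ × (1 + g) = $0.47 × 1.037 = $0.4874
Growing perpetuity: P = D₁ / (r − g) = $0.4874 / (0.102 − 0.037) = $7.50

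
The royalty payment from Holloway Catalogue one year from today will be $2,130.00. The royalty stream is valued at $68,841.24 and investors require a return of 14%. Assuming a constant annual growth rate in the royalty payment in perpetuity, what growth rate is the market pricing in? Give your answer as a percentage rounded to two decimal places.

P = D₁/(r−g) ⇒ g = r − D₁/P = 0.14 − $2,130.00/$68,841.24 = 0.109059

10.91%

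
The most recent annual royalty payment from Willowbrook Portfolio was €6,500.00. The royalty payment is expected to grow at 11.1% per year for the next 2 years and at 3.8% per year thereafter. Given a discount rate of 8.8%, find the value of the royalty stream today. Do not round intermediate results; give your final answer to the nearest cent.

€154120.62

D_1 = 7221.50000
D_2 = 8023.08650
Terminal value at year 2: TV = D_2×(1+g_2)/(r−g_2) = 8327.96379/0.05 = 166559.27574
P_0 = D_1/(1+r)^1 + D_2/(1+r)^2 + TV/(1+r)^2
    = 6637.40809 + 6777.72094 + 140705.48678 = 154120.61581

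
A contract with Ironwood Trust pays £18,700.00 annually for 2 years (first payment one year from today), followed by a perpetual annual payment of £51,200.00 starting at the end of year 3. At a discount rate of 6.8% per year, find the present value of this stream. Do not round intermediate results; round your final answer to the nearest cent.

PV of 2-year annuity: £18,700.00 × [1 − (1+0.068)^−2] / 0.068 = 33903.89822
Perpetuity value at year 2: £51,200.00 / 0.068 = 752941.17647
PV of perpetuity: 752941.17647 / (1+0.068)^2 = 660113.39098
Total PV = 33903.89822 + 660113.39098 = 694017.28919

£694017.29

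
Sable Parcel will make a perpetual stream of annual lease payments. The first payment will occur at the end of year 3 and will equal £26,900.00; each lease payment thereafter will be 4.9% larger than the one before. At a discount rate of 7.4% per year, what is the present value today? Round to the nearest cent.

£932832.59

Value at end of year 2: C₁ / (r − g) = £26,900.00 / (0.074 − 0.049) = £1,076,000.0000
Discount to today: PV = £1,076,000.0000 / (1 + 0.074)^2 = £1,076,000.0000 / 1.153476 = £932,832.59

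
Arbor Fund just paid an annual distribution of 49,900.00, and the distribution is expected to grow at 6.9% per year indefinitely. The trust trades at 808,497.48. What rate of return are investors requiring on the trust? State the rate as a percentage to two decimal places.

13.50%

D₁ = 49,900.00 × 1.069 = 53,343.1000
P = D₁/(r − g) ⇒ r = D₁/P + g = 53,343.1000/808,497.48 + 0.069 = 0.065978 + 0.069 = 0.134978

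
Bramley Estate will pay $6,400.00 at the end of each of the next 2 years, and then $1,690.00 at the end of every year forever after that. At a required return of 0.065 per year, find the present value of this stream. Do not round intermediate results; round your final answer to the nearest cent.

$34575.15

PV of 2-year annuity: $6,400.00 × [1 − (1+0.065)^−2] / 0.065 = 11652.00908
Perpetuity value at year 2: $1,690.00 / 0.065 = 26000.00000
PV of perpetuity: 26000.00000 / (1+0.065)^2 = 22923.14135
Total PV = 11652.00908 + 22923.14135 = 34575.15043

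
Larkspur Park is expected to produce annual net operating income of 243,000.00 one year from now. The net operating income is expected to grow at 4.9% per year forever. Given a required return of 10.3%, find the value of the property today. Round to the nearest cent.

4500000.00

Growing perpetuity: P = D₁ / (r − g) = 243,000.0000 / (0.103 − 0.049) = 4,500,000.00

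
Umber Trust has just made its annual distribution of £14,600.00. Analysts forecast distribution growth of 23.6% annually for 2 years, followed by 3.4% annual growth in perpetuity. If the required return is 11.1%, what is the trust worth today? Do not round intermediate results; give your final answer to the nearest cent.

D_1 = 18045.60000
D_2 = 22304.36160
Terminal value at year 2: TV = D_2×(1+g_2)/(r−g_2) = 23062.70989/0.077 = 299515.71291
P_0 = D_1/(1+r)^1 + D_2/(1+r)^2 + TV/(1+r)^2
    = 16242.66427 + 18070.14674 + 242656.25629 = 276969.06730

£276969.07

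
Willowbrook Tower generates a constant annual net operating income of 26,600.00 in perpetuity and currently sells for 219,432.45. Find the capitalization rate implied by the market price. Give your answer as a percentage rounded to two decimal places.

12.12%

P = C/r ⇒ r = C/P = 26,600.00/219,432.45 = 0.121222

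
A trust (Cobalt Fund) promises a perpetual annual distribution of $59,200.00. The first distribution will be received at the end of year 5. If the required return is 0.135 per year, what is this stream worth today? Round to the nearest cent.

$264243.61

Value at end of year 4: C / r = $59,200.00 / 0.135 = $438,518.5185
Discount to today: PV = $438,518.5185 / (1 + 0.135)^4 = $438,518.5185 / 1.659524 = $264,243.61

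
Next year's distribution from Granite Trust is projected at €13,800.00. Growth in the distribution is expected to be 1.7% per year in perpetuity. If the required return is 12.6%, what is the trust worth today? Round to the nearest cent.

€126605.50

Growing perpetuity: P = D₁ / (r − g) = €13,800.0000 / (0.126 − 0.017) = €126,605.50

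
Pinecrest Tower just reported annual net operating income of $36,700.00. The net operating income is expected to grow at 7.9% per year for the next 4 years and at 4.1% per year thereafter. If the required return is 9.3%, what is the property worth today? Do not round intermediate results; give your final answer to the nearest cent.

$839939.11

D_1 = 39599.30000
D_2 = 42727.64470
D_3 = 46103.12863
D_4 = 49745.27579
Terminal value at year 4: TV = D_4×(1+g_2)/(r−g_2) = 51784.83210/0.052 = 995862.15578
P_0 = D_1/(1+r)^1 + D_2/(1+r)^2 + D_3/(1+r)^3 + D_4/(1+r)^4 + TV/(1+r)^4
    = 36229.91766 + 35765.85650 + 35307.73940 + 34855.49022 + 697780.10228 = 839939.10606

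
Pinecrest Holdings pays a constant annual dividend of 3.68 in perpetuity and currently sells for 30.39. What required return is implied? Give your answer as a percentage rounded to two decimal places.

12.11%

P = C/r ⇒ r = C/P = 3.68/30.39 = 0.121092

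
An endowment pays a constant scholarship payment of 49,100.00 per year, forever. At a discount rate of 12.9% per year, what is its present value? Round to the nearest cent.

Level perpetuity: PV = C / r = 49,100.00 / 0.129 = 380,620.16

380620.16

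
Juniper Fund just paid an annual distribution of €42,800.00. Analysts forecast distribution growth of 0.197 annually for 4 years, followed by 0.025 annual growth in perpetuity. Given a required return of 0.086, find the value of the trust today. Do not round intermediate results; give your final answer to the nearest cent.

€1281089.44

D_1 = 51231.60000
D_2 = 61324.22520
D_3 = 73405.09756
D_4 = 87865.90178
Terminal value at year 4: TV = D_4×(1+g_2)/(r−g_2) = 90062.54933/0.061 = 1476435.23490
P_0 = D_1/(1+r)^1 + D_2/(1+r)^2 + D_3/(1+r)^3 + D_4/(1+r)^4 + TV/(1+r)^4
    = 47174.58564 + 51996.29743 + 57310.83611 + 63168.57351 + 1061439.14499 = 1281089.43768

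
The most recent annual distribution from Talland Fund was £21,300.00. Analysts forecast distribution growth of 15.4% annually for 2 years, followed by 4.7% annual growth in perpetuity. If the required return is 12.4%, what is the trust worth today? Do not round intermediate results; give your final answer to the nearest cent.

D_1 = 24580.20000
D_2 = 28365.55080
Terminal value at year 2: TV = D_2×(1+g_2)/(r−g_2) = 29698.73169/0.077 = 385697.81412
P_0 = D_1/(1+r)^1 + D_2/(1+r)^2 + TV/(1+r)^2
    = 21868.50534 + 22452.18431 + 305291.38920 = 349612.07885

£349612.08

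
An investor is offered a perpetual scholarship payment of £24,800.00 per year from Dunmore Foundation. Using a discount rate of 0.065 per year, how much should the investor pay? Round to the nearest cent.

Level perpetuity: PV = C / r = £24,800.00 / 0.065 = £381,538.46

£381538.46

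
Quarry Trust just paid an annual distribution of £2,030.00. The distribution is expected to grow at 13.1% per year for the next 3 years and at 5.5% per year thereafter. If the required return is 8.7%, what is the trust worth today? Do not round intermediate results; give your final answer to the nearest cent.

£81983.68

D_1 = 2295.93000
D_2 = 2596.69683
D_3 = 2936.86411
Terminal value at year 3: TV = D_3×(1+g_2)/(r−g_2) = 3098.39164/0.032 = 96824.73878
P_0 = D_1/(1+r)^1 + D_2/(1+r)^2 + D_3/(1+r)^3 + TV/(1+r)^3
    = 2112.17111 + 2197.66838 + 2286.62644 + 75387.21537 = 81983.68130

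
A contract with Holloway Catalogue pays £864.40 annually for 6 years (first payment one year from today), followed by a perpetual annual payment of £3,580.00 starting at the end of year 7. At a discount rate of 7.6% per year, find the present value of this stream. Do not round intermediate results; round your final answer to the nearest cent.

£34397.57

PV of 6-year annuity: £864.40 × [1 − (1+0.076)^−6] / 0.076 = 4044.97419
Perpetuity value at year 6: £3,580.00 / 0.076 = 47105.26316
PV of perpetuity: 47105.26316 / (1+0.076)^6 = 30352.59355
Total PV = 4044.97419 + 30352.59355 = 34397.56775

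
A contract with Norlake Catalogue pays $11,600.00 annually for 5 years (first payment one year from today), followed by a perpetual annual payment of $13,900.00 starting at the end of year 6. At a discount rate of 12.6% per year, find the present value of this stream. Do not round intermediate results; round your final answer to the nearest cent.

PV of 5-year annuity: $11,600.00 × [1 − (1+0.126)^−5] / 0.126 = 41201.25104
Perpetuity value at year 5: $13,900.00 / 0.126 = 110317.46032
PV of perpetuity: 110317.46032 / (1+0.126)^5 = 60946.99571
Total PV = 41201.25104 + 60946.99571 = 102148.24675

$102148.25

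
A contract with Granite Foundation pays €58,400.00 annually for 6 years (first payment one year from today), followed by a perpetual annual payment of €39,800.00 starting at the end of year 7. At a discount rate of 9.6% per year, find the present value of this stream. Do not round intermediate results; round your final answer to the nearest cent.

€496549.66

PV of 6-year annuity: €58,400.00 × [1 − (1+0.096)^−6] / 0.096 = 257356.63098
Perpetuity value at year 6: €39,800.00 / 0.096 = 414583.33333
PV of perpetuity: 414583.33333 / (1+0.096)^6 = 239193.02660
Total PV = 257356.63098 + 239193.02660 = 496549.65758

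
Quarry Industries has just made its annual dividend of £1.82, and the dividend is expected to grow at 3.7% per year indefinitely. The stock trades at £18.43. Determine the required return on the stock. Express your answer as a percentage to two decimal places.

D₁ = £1.82 × 1.037 = £1.8873
P = D₁/(r − g) ⇒ r = D₁/P + g = £1.8873/£18.43 + 0.037 = 0.102406 + 0.037 = 0.139406

13.94%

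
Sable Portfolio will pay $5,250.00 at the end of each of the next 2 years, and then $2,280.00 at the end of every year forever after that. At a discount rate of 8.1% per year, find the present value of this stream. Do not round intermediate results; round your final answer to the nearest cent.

PV of 2-year annuity: $5,250.00 × [1 − (1+0.081)^−2] / 0.081 = 9349.31938
Perpetuity value at year 2: $2,280.00 / 0.081 = 28148.14815
PV of perpetuity: 28148.14815 / (1+0.081)^2 = 24087.87230
Total PV = 9349.31938 + 24087.87230 = 33437.19168

$33437.19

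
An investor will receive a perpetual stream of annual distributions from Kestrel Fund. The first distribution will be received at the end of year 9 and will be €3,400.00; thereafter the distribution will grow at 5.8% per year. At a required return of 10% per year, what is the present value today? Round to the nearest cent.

Value at end of year 8: C₁ / (r − g) = €3,400.00 / (0.1 − 0.058) = €80,952.3810
Discount to today: PV = €80,952.3810 / (1 + 0.1)^8 = €80,952.3810 / 2.143589 = €37,764.88

€37764.88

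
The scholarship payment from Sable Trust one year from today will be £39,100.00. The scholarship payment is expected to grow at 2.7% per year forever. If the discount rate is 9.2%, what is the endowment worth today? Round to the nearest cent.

Growing perpetuity: P = D₁ / (r − g) = £39,100.0000 / (0.092 − 0.027) = £601,538.46

£601538.46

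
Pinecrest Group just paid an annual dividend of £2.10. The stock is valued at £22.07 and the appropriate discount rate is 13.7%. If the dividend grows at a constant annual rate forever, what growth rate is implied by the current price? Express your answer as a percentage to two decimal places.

3.82%

P = D₀(1+g)/(r−g) ⇒ P(r−g) = D₀(1+g) ⇒ g(P+D₀) = P·r − D₀
g = (P·r − D₀)/(P + D₀) = (£22.07×0.137 − £2.10) / (£22.07 + £2.10) = 0.038212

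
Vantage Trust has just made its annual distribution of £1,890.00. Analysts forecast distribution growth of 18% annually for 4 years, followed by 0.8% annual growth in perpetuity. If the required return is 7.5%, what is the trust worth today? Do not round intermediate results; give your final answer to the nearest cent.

£50875.53

D_1 = 2230.20000
D_2 = 2631.63600
D_3 = 3105.33048
D_4 = 3664.28997
Terminal value at year 4: TV = D_4×(1+g_2)/(r−g_2) = 3693.60429/0.067 = 55128.42218
P_0 = D_1/(1+r)^1 + D_2/(1+r)^2 + D_3/(1+r)^3 + D_4/(1+r)^4 + TV/(1+r)^4
    = 2074.60465 + 2277.24045 + 2499.66859 + 2743.82227 + 41280.19173 = 50875.52770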